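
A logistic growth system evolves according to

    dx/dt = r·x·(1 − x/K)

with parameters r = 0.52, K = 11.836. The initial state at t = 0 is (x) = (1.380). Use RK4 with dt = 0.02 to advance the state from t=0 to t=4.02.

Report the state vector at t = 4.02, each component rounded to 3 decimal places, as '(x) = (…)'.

(x) = (6.111)

t=0.000: state=(1.380)
step 1 (dt=0.02): k1=(0.634), k2=(0.636), k3=(0.636), k4=(0.639); state += dt/6·(k1+2k2+2k3+k4)
t=0.020: state=(1.393)
t=0.040: state=(1.406)
t=0.060: state=(1.418)
continuing one RK4 step at a time; state shown every 10 steps (Δt=0.2):
t=0.200: state=(1.512)
t=0.400: state=(1.654)
t=0.600: state=(1.808)
t=0.800: state=(1.973)
t=1.000: state=(2.150)
t=1.200: state=(2.339)
t=1.400: state=(2.541)
t=1.600: state=(2.754)
t=1.800: state=(2.980)
t=2.000: state=(3.218)
t=2.200: state=(3.467)
t=2.400: state=(3.728)
t=2.600: state=(3.998)
t=2.800: state=(4.278)
t=3.000: state=(4.566)
t=3.200: state=(4.861)
t=3.400: state=(5.161)
t=3.600: state=(5.466)
t=3.800: state=(5.773)
t=4.000: state=(6.080)
t=4.020: state=(6.111)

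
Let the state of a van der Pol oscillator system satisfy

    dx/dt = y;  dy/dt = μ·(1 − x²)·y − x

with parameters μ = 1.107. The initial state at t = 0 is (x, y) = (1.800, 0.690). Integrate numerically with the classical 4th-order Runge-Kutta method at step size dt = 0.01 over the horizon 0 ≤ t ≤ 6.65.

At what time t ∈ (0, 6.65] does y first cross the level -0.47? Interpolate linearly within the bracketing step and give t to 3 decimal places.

t=0.000: state=(1.800, 0.690)
step 1 (dt=0.01): k1=(0.690, -3.511), k2=(0.672, -3.480), k3=(0.673, -3.480), k4=(0.655, -3.449); state += dt/6·(k1+2k2+2k3+k4)
t=0.010: state=(1.807, 0.655)
t=0.020: state=(1.813, 0.621)
t=0.030: state=(1.819, 0.587)
continuing one RK4 step at a time; state shown every 25 steps (Δt=0.25):
t=0.250: state=(1.880, 0.016)
t=0.500: state=(1.836, -0.330)
t=0.670: state=(1.767, -0.467)
next step: t=0.680: state=(1.762, -0.473) — y has crossed -0.47
linear interpolation between t=0.670 (-0.46672) and t=0.680 (-0.47336) → t≈0.675

t = 0.675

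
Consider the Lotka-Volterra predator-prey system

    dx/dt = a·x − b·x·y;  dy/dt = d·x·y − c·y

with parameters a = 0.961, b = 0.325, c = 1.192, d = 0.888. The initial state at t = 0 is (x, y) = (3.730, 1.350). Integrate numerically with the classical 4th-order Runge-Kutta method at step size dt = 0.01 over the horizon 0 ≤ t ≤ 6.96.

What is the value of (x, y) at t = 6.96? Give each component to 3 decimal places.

(x, y) = (3.744, 1.371)

t=0.000: state=(3.730, 1.350)
step 1 (dt=0.01): k1=(1.948, 2.862), k2=(1.936, 2.904), k3=(1.935, 2.905), k4=(1.923, 2.948); state += dt/6·(k1+2k2+2k3+k4)
t=0.010: state=(3.749, 1.379)
t=0.020: state=(3.768, 1.409)
t=0.030: state=(3.787, 1.440)
continuing one RK4 step at a time; state shown every 25 steps (Δt=0.25):
t=0.250: state=(4.093, 2.401)
t=0.500: state=(3.976, 4.419)
t=0.750: state=(3.146, 7.320)
t=1.000: state=(1.990, 9.600)
t=1.250: state=(1.127, 9.991)
t=1.500: state=(0.659, 8.989)
t=1.750: state=(0.428, 7.506)
t=2.000: state=(0.314, 6.042)
t=2.250: state=(0.258, 4.776)
t=2.500: state=(0.232, 3.742)
t=2.750: state=(0.226, 2.922)
t=3.000: state=(0.233, 2.281)
t=3.250: state=(0.251, 1.787)
t=3.500: state=(0.281, 1.406)
t=3.750: state=(0.322, 1.116)
t=4.000: state=(0.378, 0.895)
t=4.250: state=(0.450, 0.728)
t=4.500: state=(0.542, 0.603)
t=4.750: state=(0.659, 0.511)
t=5.000: state=(0.806, 0.446)
t=5.250: state=(0.990, 0.404)
t=5.500: state=(1.219, 0.383)
t=5.750: state=(1.503, 0.384)
t=6.000: state=(1.851, 0.413)
t=6.250: state=(2.270, 0.484)
t=6.500: state=(2.761, 0.627)
t=6.750: state=(3.303, 0.912)
t=6.960: state=(3.744, 1.371)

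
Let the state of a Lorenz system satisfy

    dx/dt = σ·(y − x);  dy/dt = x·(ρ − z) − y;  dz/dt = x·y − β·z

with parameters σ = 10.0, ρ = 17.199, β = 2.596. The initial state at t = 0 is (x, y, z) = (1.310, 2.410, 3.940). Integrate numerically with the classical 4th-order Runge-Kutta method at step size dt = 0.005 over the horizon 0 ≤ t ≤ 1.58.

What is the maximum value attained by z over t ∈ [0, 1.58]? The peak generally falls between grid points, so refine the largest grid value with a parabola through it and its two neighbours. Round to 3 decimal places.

t=0.000: state=(1.310, 2.410, 3.940)
step 1 (dt=0.005): k1=(11.000, 14.959, -7.071), k2=(11.099, 15.310, -6.909), k3=(11.105, 15.312, -6.908), k4=(11.210, 15.666, -6.743); state += dt/6·(k1+2k2+2k3+k4)
t=0.005: state=(1.366, 2.487, 3.905)
t=0.010: state=(1.422, 2.567, 3.873)
t=0.015: state=(1.480, 2.650, 3.841)
continuing one RK4 step at a time; state shown every 20 steps (Δt=0.1):
t=0.100: state=(2.763, 4.720, 3.674)
t=0.200: state=(5.517, 9.182, 5.370)
t=0.300: state=(9.905, 14.475, 12.568)
t=0.400: state=(12.318, 11.293, 23.930)
t=0.500: state=(8.063, 2.091, 24.467)
t=0.600: state=(3.011, -0.613, 19.069)
t=0.700: state=(0.708, -0.557, 14.617)
t=0.800: state=(-0.027, -0.414, 11.264)
t=0.900: state=(-0.292, -0.502, 8.696)
t=1.000: state=(-0.530, -0.826, 6.731)
t=1.100: state=(-0.947, -1.522, 5.268)
t=1.200: state=(-1.783, -2.952, 4.329)
t=1.300: state=(-3.477, -5.817, 4.345)
t=1.400: state=(-6.682, -10.771, 7.100)
t=1.500: state=(-10.992, -14.614, 16.071)
t=1.580: state=(-12.001, -10.332, 24.223)
largest grid value and its neighbours: z(0.445)=25.80755, z(0.450)=25.82402, z(0.455)=25.80636
parabola through these three points peaks at t≈0.450 with z≈25.82402

max z = 25.824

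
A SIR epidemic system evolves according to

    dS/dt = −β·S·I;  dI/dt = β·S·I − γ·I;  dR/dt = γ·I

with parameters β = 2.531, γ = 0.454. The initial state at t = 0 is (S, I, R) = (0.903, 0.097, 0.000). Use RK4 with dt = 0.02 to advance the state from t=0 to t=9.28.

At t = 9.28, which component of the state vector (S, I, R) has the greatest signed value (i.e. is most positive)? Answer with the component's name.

largest component: R

t=0.000: state=(0.903, 0.097, 0.000)
step 1 (dt=0.02): k1=(-0.222, 0.178, 0.044), k2=(-0.225, 0.180, 0.045), k3=(-0.225, 0.180, 0.045), k4=(-0.229, 0.183, 0.046); state += dt/6·(k1+2k2+2k3+k4)
t=0.020: state=(0.898, 0.101, 0.001)
t=0.040: state=(0.894, 0.104, 0.002)
t=0.060: state=(0.889, 0.108, 0.003)
continuing one RK4 step at a time; state shown every 25 steps (Δt=0.5):
t=0.500: state=(0.744, 0.221, 0.035)
t=1.000: state=(0.505, 0.391, 0.104)
t=1.500: state=(0.283, 0.509, 0.208)
t=2.000: state=(0.146, 0.527, 0.327)
t=2.500: state=(0.077, 0.481, 0.443)
t=3.000: state=(0.043, 0.412, 0.544)
t=3.500: state=(0.027, 0.343, 0.630)
t=4.000: state=(0.018, 0.281, 0.700)
t=4.500: state=(0.013, 0.229, 0.758)
t=5.000: state=(0.010, 0.185, 0.805)
t=5.500: state=(0.008, 0.149, 0.843)
t=6.000: state=(0.007, 0.120, 0.873)
t=6.500: state=(0.006, 0.096, 0.898)
t=7.000: state=(0.005, 0.077, 0.917)
t=7.500: state=(0.005, 0.062, 0.933)
t=8.000: state=(0.005, 0.050, 0.946)
t=8.500: state=(0.004, 0.040, 0.956)
t=9.000: state=(0.004, 0.032, 0.964)
t=9.280: state=(0.004, 0.028, 0.968)
compare at T: S=0.004, I=0.028, R=0.968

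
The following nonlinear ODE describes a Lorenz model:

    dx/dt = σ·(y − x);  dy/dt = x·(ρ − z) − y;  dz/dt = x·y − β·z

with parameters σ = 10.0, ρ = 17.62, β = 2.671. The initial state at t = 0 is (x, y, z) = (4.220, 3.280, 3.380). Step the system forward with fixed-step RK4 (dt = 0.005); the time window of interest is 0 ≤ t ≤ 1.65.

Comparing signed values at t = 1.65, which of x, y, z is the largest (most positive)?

t=0.000: state=(4.220, 3.280, 3.380)
step 1 (dt=0.005): k1=(-9.400, 56.813, 4.814), k2=(-7.745, 56.286, 5.300), k3=(-7.799, 56.341, 5.306), k4=(-6.193, 55.865, 5.793); state += dt/6·(k1+2k2+2k3+k4)
t=0.005: state=(4.181, 3.562, 3.407)
t=0.010: state=(4.158, 3.839, 3.438)
t=0.015: state=(4.149, 4.113, 3.474)
continuing one RK4 step at a time; state shown every 20 steps (Δt=0.1):
t=0.100: state=(5.662, 8.914, 5.159)
t=0.200: state=(9.981, 14.740, 12.433)
t=0.300: state=(12.642, 11.765, 24.433)
t=0.400: state=(8.286, 2.057, 25.063)
t=0.500: state=(3.029, -0.715, 19.346)
t=0.600: state=(0.668, -0.616, 14.709)
t=0.700: state=(-0.080, -0.480, 11.251)
t=0.800: state=(-0.369, -0.617, 8.625)
t=0.900: state=(-0.667, -1.050, 6.641)
t=1.000: state=(-1.215, -1.978, 5.208)
t=1.100: state=(-2.333, -3.900, 4.438)
t=1.200: state=(-4.591, -7.671, 5.147)
t=1.300: state=(-8.573, -13.237, 10.155)
t=1.400: state=(-12.279, -13.642, 21.432)
t=1.500: state=(-9.847, -4.423, 25.764)
t=1.600: state=(-4.379, 0.101, 20.782)
t=1.650: state=(-2.529, 0.413, 18.137)
compare at T: x=-2.529, y=0.413, z=18.137

largest component: z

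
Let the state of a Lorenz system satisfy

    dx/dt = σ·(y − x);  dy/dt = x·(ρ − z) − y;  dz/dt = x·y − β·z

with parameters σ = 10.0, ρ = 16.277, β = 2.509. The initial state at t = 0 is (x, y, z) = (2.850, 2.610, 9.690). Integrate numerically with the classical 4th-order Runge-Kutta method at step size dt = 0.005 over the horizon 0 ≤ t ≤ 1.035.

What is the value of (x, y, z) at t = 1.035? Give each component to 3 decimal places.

(x, y, z) = (4.156, 5.627, 9.524)

t=0.000: state=(2.850, 2.610, 9.690)
step 1 (dt=0.005): k1=(-2.400, 16.163, -16.874), k2=(-1.936, 16.203, -16.669), k3=(-1.947, 16.209, -16.667), k4=(-1.492, 16.254, -16.460); state += dt/6·(k1+2k2+2k3+k4)
t=0.005: state=(2.840, 2.691, 9.607)
t=0.010: state=(2.835, 2.773, 9.525)
t=0.015: state=(2.834, 2.855, 9.446)
continuing one RK4 step at a time; state shown every 10 steps (Δt=0.05):
t=0.050: state=(2.933, 3.456, 8.956)
t=0.100: state=(3.343, 4.441, 8.479)
t=0.150: state=(4.022, 5.636, 8.350)
t=0.200: state=(4.953, 7.059, 8.705)
t=0.250: state=(6.114, 8.627, 9.727)
t=0.300: state=(7.422, 10.075, 11.579)
t=0.350: state=(8.674, 10.914, 14.233)
t=0.400: state=(9.534, 10.607, 17.234)
t=0.450: state=(9.653, 9.013, 19.692)
t=0.500: state=(8.917, 6.701, 20.826)
t=0.550: state=(7.570, 4.554, 20.541)
t=0.600: state=(6.048, 3.097, 19.323)
t=0.650: state=(4.707, 2.350, 17.717)
t=0.700: state=(3.715, 2.107, 16.059)
t=0.750: state=(3.088, 2.167, 14.500)
t=0.800: state=(2.773, 2.413, 13.102)
t=0.850: state=(2.709, 2.800, 11.889)
t=0.900: state=(2.852, 3.327, 10.885)
t=0.950: state=(3.180, 4.014, 10.120)
t=1.000: state=(3.688, 4.891, 9.644)
t=1.035: state=(4.156, 5.627, 9.524)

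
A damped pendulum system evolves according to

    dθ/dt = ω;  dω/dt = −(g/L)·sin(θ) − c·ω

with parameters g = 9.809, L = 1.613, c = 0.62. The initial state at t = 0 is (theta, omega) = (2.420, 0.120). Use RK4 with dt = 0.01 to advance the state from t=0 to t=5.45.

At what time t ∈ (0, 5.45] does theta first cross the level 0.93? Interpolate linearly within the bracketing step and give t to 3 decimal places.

t=0.000: state=(2.420, 0.120)
step 1 (dt=0.01): k1=(0.120, -4.092), k2=(0.100, -4.076), k3=(0.100, -4.077), k4=(0.079, -4.062); state += dt/6·(k1+2k2+2k3+k4)
t=0.010: state=(2.421, 0.079)
t=0.020: state=(2.422, 0.039)
t=0.030: state=(2.422, -0.001)
continuing one RK4 step at a time; state shown every 20 steps (Δt=0.2):
t=0.200: state=(2.365, -0.662)
t=0.400: state=(2.154, -1.459)
t=0.600: state=(1.776, -2.334)
t=0.800: state=(1.221, -3.188)
t=0.880: state=(0.955, -3.453)
next step: t=0.890: state=(0.920, -3.481) — theta has crossed 0.93
linear interpolation between t=0.880 (0.95514) and t=0.890 (0.92047) → t≈0.887

t = 0.887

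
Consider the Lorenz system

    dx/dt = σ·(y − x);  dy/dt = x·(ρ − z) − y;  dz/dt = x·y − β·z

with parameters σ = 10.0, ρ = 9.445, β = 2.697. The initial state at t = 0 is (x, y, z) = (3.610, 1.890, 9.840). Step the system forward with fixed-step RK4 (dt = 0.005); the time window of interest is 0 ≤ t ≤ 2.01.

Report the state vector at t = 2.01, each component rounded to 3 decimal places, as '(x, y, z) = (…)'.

t=0.000: state=(3.610, 1.890, 9.840)
step 1 (dt=0.005): k1=(-17.200, -3.316, -19.716), k2=(-16.853, -3.115, -19.693), k3=(-16.857, -3.116, -19.690), k4=(-16.513, -2.920, -19.664); state += dt/6·(k1+2k2+2k3+k4)
t=0.005: state=(3.526, 1.874, 9.742)
t=0.010: state=(3.445, 1.861, 9.643)
t=0.015: state=(3.367, 1.849, 9.546)
continuing one RK4 step at a time; state shown every 20 steps (Δt=0.1):
t=0.100: state=(2.484, 1.854, 7.984)
t=0.200: state=(2.187, 2.164, 6.495)
t=0.300: state=(2.361, 2.712, 5.439)
t=0.400: state=(2.868, 3.528, 4.866)
t=0.500: state=(3.675, 4.624, 4.890)
t=0.600: state=(4.731, 5.862, 5.690)
t=0.700: state=(5.823, 6.794, 7.335)
t=0.800: state=(6.490, 6.772, 9.358)
t=0.900: state=(6.312, 5.699, 10.707)
t=1.000: state=(5.425, 4.376, 10.758)
t=1.100: state=(4.417, 3.526, 9.883)
t=1.200: state=(3.724, 3.241, 8.723)
t=1.300: state=(3.445, 3.360, 7.679)
t=1.400: state=(3.525, 3.756, 6.940)
t=1.500: state=(3.881, 4.350, 6.612)
t=1.600: state=(4.430, 5.039, 6.767)
t=1.700: state=(5.046, 5.635, 7.407)
t=1.800: state=(5.535, 5.887, 8.364)
t=1.900: state=(5.694, 5.649, 9.260)
t=2.000: state=(5.460, 5.065, 9.703)
t=2.010: state=(5.419, 5.000, 9.715)

(x, y, z) = (5.419, 5.000, 9.715)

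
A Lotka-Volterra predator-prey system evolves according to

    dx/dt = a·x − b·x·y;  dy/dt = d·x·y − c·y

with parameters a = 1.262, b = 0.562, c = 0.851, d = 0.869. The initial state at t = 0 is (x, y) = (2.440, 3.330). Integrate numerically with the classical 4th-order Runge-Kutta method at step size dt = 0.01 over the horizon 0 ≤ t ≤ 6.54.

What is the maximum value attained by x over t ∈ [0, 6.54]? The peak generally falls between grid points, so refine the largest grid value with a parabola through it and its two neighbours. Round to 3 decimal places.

t=0.000: state=(2.440, 3.330)
step 1 (dt=0.01): k1=(-1.487, 4.227), k2=(-1.511, 4.232), k3=(-1.511, 4.232), k4=(-1.536, 4.236); state += dt/6·(k1+2k2+2k3+k4)
t=0.010: state=(2.425, 3.372)
t=0.020: state=(2.409, 3.415)
t=0.030: state=(2.393, 3.457)
continuing one RK4 step at a time; state shown every 25 steps (Δt=0.25):
t=0.250: state=(1.947, 4.351)
t=0.500: state=(1.372, 5.041)
t=0.750: state=(0.910, 5.205)
t=1.000: state=(0.609, 4.950)
t=1.250: state=(0.430, 4.471)
t=1.500: state=(0.327, 3.920)
t=1.750: state=(0.269, 3.379)
t=2.000: state=(0.237, 2.884)
t=2.250: state=(0.224, 2.451)
t=2.500: state=(0.223, 2.079)
t=2.750: state=(0.234, 1.766)
t=3.000: state=(0.255, 1.505)
t=3.250: state=(0.287, 1.290)
t=3.500: state=(0.333, 1.115)
t=3.750: state=(0.394, 0.975)
t=4.000: state=(0.475, 0.866)
t=4.250: state=(0.580, 0.785)
t=4.500: state=(0.715, 0.730)
t=4.750: state=(0.887, 0.701)
t=5.000: state=(1.102, 0.703)
t=5.250: state=(1.365, 0.742)
t=5.500: state=(1.677, 0.835)
t=5.750: state=(2.022, 1.008)
t=6.000: state=(2.360, 1.312)
t=6.250: state=(2.603, 1.824)
t=6.500: state=(2.622, 2.615)
t=6.540: state=(2.596, 2.767)
largest grid value and its neighbours: x(6.380)=2.64944, x(6.390)=2.64990, x(6.400)=2.64988
parabola through these three points peaks at t≈6.395 with x≈2.64995

max x = 2.650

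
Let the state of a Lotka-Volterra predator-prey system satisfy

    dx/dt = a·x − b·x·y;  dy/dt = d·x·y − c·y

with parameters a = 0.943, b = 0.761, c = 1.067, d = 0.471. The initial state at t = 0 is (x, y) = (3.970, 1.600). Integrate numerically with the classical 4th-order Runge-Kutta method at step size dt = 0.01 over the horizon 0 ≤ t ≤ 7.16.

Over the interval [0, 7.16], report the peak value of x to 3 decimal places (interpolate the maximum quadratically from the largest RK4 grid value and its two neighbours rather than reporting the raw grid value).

max x = 4.132

t=0.000: state=(3.970, 1.600)
step 1 (dt=0.01): k1=(-1.090, 1.285), k2=(-1.108, 1.286), k3=(-1.108, 1.286), k4=(-1.126, 1.286); state += dt/6·(k1+2k2+2k3+k4)
t=0.010: state=(3.959, 1.613)
t=0.020: state=(3.947, 1.626)
t=0.030: state=(3.936, 1.639)
continuing one RK4 step at a time; state shown every 25 steps (Δt=0.25):
t=0.250: state=(3.595, 1.917)
t=0.500: state=(3.079, 2.176)
t=0.750: state=(2.536, 2.319)
t=1.000: state=(2.059, 2.326)
t=1.250: state=(1.689, 2.219)
t=1.500: state=(1.425, 2.039)
t=1.750: state=(1.249, 1.827)
t=2.000: state=(1.140, 1.609)
t=2.250: state=(1.084, 1.404)
t=2.500: state=(1.069, 1.220)
t=2.750: state=(1.090, 1.061)
t=3.000: state=(1.142, 0.926)
t=3.250: state=(1.226, 0.815)
t=3.500: state=(1.340, 0.726)
t=3.750: state=(1.488, 0.657)
t=4.000: state=(1.671, 0.605)
t=4.250: state=(1.892, 0.572)
t=4.500: state=(2.152, 0.555)
t=4.750: state=(2.451, 0.557)
t=5.000: state=(2.785, 0.581)
t=5.250: state=(3.143, 0.631)
t=5.500: state=(3.503, 0.714)
t=5.750: state=(3.827, 0.843)
t=6.000: state=(4.059, 1.028)
t=6.250: state=(4.130, 1.278)
t=6.500: state=(3.985, 1.582)
t=6.750: state=(3.622, 1.899)
t=7.000: state=(3.110, 2.164)
t=7.160: state=(2.759, 2.276)
largest grid value and its neighbours: x(6.200)=4.13148, x(6.210)=4.13182, x(6.220)=4.13182
parabola through these three points peaks at t≈6.215 with x≈4.13186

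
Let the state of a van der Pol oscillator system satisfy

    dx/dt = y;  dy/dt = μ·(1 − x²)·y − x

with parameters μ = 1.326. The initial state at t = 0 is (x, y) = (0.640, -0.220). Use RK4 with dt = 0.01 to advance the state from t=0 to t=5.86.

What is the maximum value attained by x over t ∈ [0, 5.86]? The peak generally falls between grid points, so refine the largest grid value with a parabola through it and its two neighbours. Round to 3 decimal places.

max x = 2.007

t=0.000: state=(0.640, -0.220)
step 1 (dt=0.01): k1=(-0.220, -0.812), k2=(-0.224, -0.815), k3=(-0.224, -0.815), k4=(-0.228, -0.817); state += dt/6·(k1+2k2+2k3+k4)
t=0.010: state=(0.638, -0.228)
t=0.020: state=(0.635, -0.236)
t=0.030: state=(0.633, -0.245)
continuing one RK4 step at a time; state shown every 20 steps (Δt=0.2):
t=0.200: state=(0.579, -0.393)
t=0.400: state=(0.481, -0.593)
t=0.600: state=(0.339, -0.832)
t=0.800: state=(0.144, -1.124)
t=1.000: state=(-0.114, -1.469)
t=1.200: state=(-0.443, -1.813)
t=1.400: state=(-0.828, -1.984)
t=1.600: state=(-1.210, -1.754)
t=1.800: state=(-1.504, -1.150)
t=2.000: state=(-1.667, -0.503)
t=2.200: state=(-1.718, -0.038)
t=2.400: state=(-1.694, 0.246)
t=2.600: state=(-1.627, 0.420)
t=2.800: state=(-1.530, 0.545)
t=3.000: state=(-1.410, 0.654)
t=3.200: state=(-1.267, 0.773)
t=3.400: state=(-1.099, 0.920)
t=3.600: state=(-0.896, 1.120)
t=3.800: state=(-0.645, 1.409)
t=4.000: state=(-0.323, 1.830)
t=4.200: state=(0.097, 2.397)
t=4.400: state=(0.634, 2.925)
t=4.600: state=(1.225, 2.823)
t=4.800: state=(1.698, 1.803)
t=5.000: state=(1.941, 0.689)
t=5.200: state=(2.006, 0.041)
t=5.400: state=(1.981, -0.258)
t=5.600: state=(1.914, -0.399)
t=5.800: state=(1.825, -0.480)
t=5.860: state=(1.796, -0.500)
largest grid value and its neighbours: x(5.210)=2.00664, x(5.220)=2.00673, x(5.230)=2.00663
parabola through these three points peaks at t≈5.220 with x≈2.00673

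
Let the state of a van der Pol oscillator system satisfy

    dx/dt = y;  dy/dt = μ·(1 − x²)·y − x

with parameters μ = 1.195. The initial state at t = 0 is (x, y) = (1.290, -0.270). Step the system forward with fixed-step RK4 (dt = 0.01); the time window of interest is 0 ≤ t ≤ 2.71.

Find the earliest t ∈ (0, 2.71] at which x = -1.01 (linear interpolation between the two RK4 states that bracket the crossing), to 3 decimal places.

t=0.000: state=(1.290, -0.270)
step 1 (dt=0.01): k1=(-0.270, -1.076), k2=(-0.275, -1.071), k3=(-0.275, -1.071), k4=(-0.281, -1.067); state += dt/6·(k1+2k2+2k3+k4)
t=0.010: state=(1.287, -0.281)
t=0.020: state=(1.284, -0.291)
t=0.030: state=(1.281, -0.302)
continuing one RK4 step at a time; state shown every 10 steps (Δt=0.1):
t=0.100: state=(1.258, -0.373)
t=0.200: state=(1.216, -0.470)
t=0.300: state=(1.164, -0.564)
t=0.400: state=(1.103, -0.657)
t=0.500: state=(1.032, -0.752)
t=0.600: state=(0.952, -0.852)
t=0.700: state=(0.862, -0.962)
t=0.800: state=(0.759, -1.085)
t=0.900: state=(0.644, -1.225)
t=1.000: state=(0.514, -1.387)
t=1.100: state=(0.366, -1.573)
t=1.200: state=(0.198, -1.785)
t=1.300: state=(0.008, -2.020)
t=1.400: state=(-0.206, -2.263)
t=1.500: state=(-0.444, -2.483)
t=1.600: state=(-0.700, -2.631)
t=1.700: state=(-0.965, -2.642)
t=1.710: state=(-0.992, -2.634)
next step: t=1.720: state=(-1.018, -2.624) — x has crossed -1.01
linear interpolation between t=1.710 (-0.99172) and t=1.720 (-1.01801) → t≈1.717

t = 1.717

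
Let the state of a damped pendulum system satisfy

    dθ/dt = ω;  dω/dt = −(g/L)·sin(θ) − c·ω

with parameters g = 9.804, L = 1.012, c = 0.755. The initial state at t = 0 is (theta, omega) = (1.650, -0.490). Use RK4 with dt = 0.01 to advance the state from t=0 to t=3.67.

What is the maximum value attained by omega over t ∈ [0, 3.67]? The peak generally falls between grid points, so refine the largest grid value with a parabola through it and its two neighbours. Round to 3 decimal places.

max omega = 2.543

t=0.000: state=(1.650, -0.490)
step 1 (dt=0.01): k1=(-0.490, -9.287), k2=(-0.536, -9.254), k3=(-0.536, -9.255), k4=(-0.583, -9.222); state += dt/6·(k1+2k2+2k3+k4)
t=0.010: state=(1.645, -0.583)
t=0.020: state=(1.638, -0.674)
t=0.030: state=(1.631, -0.766)
continuing one RK4 step at a time; state shown every 20 steps (Δt=0.2):
t=0.200: state=(1.375, -2.213)
t=0.400: state=(0.794, -3.481)
t=0.600: state=(0.053, -3.706)
t=0.800: state=(-0.602, -2.664)
t=1.000: state=(-0.971, -0.985)
t=1.200: state=(-0.997, 0.678)
t=1.400: state=(-0.724, 1.964)
t=1.600: state=(-0.260, 2.536)
t=1.800: state=(0.228, 2.188)
t=2.000: state=(0.569, 1.152)
t=2.200: state=(0.675, -0.089)
t=2.400: state=(0.547, -1.130)
t=2.600: state=(0.256, -1.681)
t=2.800: state=(-0.082, -1.590)
t=3.000: state=(-0.344, -0.964)
t=3.200: state=(-0.452, -0.106)
t=3.400: state=(-0.392, 0.666)
t=3.600: state=(-0.208, 1.112)
t=3.670: state=(-0.128, 1.165)
largest grid value and its neighbours: omega(1.610)=2.54067, omega(1.620)=2.54277, omega(1.630)=2.54246
parabola through these three points peaks at t≈1.624 with omega≈2.54294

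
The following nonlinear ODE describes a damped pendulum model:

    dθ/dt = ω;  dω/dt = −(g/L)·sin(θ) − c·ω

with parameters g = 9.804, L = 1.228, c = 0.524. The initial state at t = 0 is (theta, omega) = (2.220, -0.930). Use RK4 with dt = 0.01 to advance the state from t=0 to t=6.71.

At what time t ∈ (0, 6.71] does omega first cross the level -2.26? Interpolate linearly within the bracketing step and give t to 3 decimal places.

t = 0.217

t=0.000: state=(2.220, -0.930)
step 1 (dt=0.01): k1=(-0.930, -5.872), k2=(-0.959, -5.879), k3=(-0.959, -5.880), k4=(-0.989, -5.887); state += dt/6·(k1+2k2+2k3+k4)
t=0.010: state=(2.210, -0.989)
t=0.020: state=(2.200, -1.048)
t=0.030: state=(2.189, -1.107)
t=0.210: state=(1.892, -2.217)
next step: t=0.220: state=(1.869, -2.281) — omega has crossed -2.26
linear interpolation between t=0.210 (-2.21654) and t=0.220 (-2.28079) → t≈0.217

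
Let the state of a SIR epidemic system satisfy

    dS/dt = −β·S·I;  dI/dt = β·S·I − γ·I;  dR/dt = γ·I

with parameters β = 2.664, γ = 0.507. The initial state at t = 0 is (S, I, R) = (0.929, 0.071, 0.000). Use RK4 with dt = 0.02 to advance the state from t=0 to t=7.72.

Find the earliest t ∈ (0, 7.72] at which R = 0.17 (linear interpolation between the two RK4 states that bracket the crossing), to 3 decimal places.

t=0.000: state=(0.929, 0.071, 0.000)
step 1 (dt=0.02): k1=(-0.176, 0.140, 0.036), k2=(-0.179, 0.142, 0.037), k3=(-0.179, 0.142, 0.037), k4=(-0.182, 0.145, 0.037); state += dt/6·(k1+2k2+2k3+k4)
t=0.020: state=(0.925, 0.074, 0.001)
t=0.040: state=(0.922, 0.077, 0.001)
t=0.060: state=(0.918, 0.080, 0.002)
continuing one RK4 step at a time; state shown every 25 steps (Δt=0.5):
t=0.500: state=(0.795, 0.176, 0.030)
t=1.000: state=(0.566, 0.340, 0.094)
t=1.360: state=(0.387, 0.446, 0.167)
next step: t=1.380: state=(0.378, 0.451, 0.171) — R has crossed 0.17
linear interpolation between t=1.360 (0.16677) and t=1.380 (0.17132) → t≈1.374

t = 1.374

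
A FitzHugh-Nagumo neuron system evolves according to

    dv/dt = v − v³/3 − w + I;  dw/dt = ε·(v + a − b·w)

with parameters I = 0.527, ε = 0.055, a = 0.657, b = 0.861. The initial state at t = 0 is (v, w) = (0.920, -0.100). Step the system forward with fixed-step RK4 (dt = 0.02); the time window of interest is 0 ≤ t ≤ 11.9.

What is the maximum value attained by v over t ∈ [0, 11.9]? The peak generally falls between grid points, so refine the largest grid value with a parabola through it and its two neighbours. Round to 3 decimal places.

max v = 1.906

t=0.000: state=(0.920, -0.100)
step 1 (dt=0.02): k1=(1.287, 0.091), k2=(1.288, 0.092), k3=(1.288, 0.092), k4=(1.289, 0.093); state += dt/6·(k1+2k2+2k3+k4)
t=0.020: state=(0.946, -0.098)
t=0.040: state=(0.972, -0.096)
t=0.060: state=(0.997, -0.094)
continuing one RK4 step at a time; state shown every 25 steps (Δt=0.5):
t=0.500: state=(1.508, -0.046)
t=1.000: state=(1.815, 0.018)
t=1.500: state=(1.899, 0.087)
t=2.000: state=(1.903, 0.154)
t=2.500: state=(1.886, 0.220)
t=3.000: state=(1.863, 0.284)
t=3.500: state=(1.838, 0.345)
t=4.000: state=(1.813, 0.405)
t=4.500: state=(1.787, 0.462)
t=5.000: state=(1.762, 0.517)
t=5.500: state=(1.736, 0.570)
t=6.000: state=(1.710, 0.622)
t=6.500: state=(1.684, 0.671)
t=7.000: state=(1.658, 0.719)
t=7.500: state=(1.631, 0.764)
t=8.000: state=(1.605, 0.808)
t=8.500: state=(1.577, 0.851)
t=9.000: state=(1.550, 0.891)
t=9.500: state=(1.522, 0.930)
t=10.000: state=(1.494, 0.967)
t=10.500: state=(1.465, 1.002)
t=11.000: state=(1.435, 1.036)
t=11.500: state=(1.405, 1.068)
t=11.900: state=(1.381, 1.093)
largest grid value and its neighbours: v(1.760)=1.90599, v(1.780)=1.90602, v(1.800)=1.90600
parabola through these three points peaks at t≈1.782 with v≈1.90603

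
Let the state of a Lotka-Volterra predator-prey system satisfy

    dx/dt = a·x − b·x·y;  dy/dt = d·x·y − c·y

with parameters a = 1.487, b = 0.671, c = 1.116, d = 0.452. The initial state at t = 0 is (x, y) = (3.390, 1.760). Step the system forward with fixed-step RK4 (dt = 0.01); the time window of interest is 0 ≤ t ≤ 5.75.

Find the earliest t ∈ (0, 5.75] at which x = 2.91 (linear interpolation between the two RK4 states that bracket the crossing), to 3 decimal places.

t = 1.224

t=0.000: state=(3.390, 1.760)
step 1 (dt=0.01): k1=(1.037, 0.733), k2=(1.031, 0.738), k3=(1.031, 0.738), k4=(1.024, 0.744); state += dt/6·(k1+2k2+2k3+k4)
t=0.010: state=(3.400, 1.767)
t=0.020: state=(3.410, 1.775)
t=0.030: state=(3.420, 1.782)
continuing one RK4 step at a time; state shown every 20 steps (Δt=0.2):
t=0.200: state=(3.565, 1.929)
t=0.400: state=(3.655, 2.140)
t=0.600: state=(3.633, 2.382)
t=0.800: state=(3.494, 2.632)
t=1.000: state=(3.253, 2.858)
t=1.200: state=(2.948, 3.027)
t=1.220: state=(2.916, 3.040)
next step: t=1.230: state=(2.900, 3.046) — x has crossed 2.91
linear interpolation between t=1.220 (2.91615) and t=1.230 (2.90001) → t≈1.224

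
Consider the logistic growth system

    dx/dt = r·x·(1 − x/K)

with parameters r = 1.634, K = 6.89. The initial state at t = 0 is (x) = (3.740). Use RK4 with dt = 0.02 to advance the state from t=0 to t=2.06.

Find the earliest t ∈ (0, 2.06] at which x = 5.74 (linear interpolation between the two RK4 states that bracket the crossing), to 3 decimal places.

t = 0.879

t=0.000: state=(3.740)
step 1 (dt=0.02): k1=(2.794), k2=(2.790), k3=(2.790), k4=(2.785); state += dt/6·(k1+2k2+2k3+k4)
t=0.020: state=(3.796)
t=0.040: state=(3.851)
t=0.060: state=(3.907)
continuing one RK4 step at a time; state shown every 5 steps (Δt=0.1):
t=0.100: state=(4.017)
t=0.200: state=(4.286)
t=0.300: state=(4.545)
t=0.400: state=(4.791)
t=0.500: state=(5.022)
t=0.600: state=(5.236)
t=0.700: state=(5.432)
t=0.800: state=(5.611)
t=0.860: state=(5.710)
next step: t=0.880: state=(5.742) — x has crossed 5.74
linear interpolation between t=0.860 (5.71021) and t=0.880 (5.74182) → t≈0.879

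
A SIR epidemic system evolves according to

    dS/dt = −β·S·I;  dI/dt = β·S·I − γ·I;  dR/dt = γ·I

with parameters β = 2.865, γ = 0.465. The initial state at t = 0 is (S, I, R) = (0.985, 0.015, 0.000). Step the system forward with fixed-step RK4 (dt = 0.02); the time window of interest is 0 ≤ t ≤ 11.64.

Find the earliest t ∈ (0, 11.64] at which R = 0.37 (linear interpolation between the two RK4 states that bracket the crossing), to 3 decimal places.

t=0.000: state=(0.985, 0.015, 0.000)
step 1 (dt=0.02): k1=(-0.042, 0.035, 0.007), k2=(-0.043, 0.036, 0.007), k3=(-0.043, 0.036, 0.007), k4=(-0.044, 0.037, 0.007); state += dt/6·(k1+2k2+2k3+k4)
t=0.020: state=(0.984, 0.016, 0.000)
t=0.040: state=(0.983, 0.016, 0.000)
t=0.060: state=(0.982, 0.017, 0.000)
continuing one RK4 step at a time; state shown every 25 steps (Δt=0.5):
t=0.500: state=(0.946, 0.048, 0.007)
t=1.000: state=(0.837, 0.137, 0.027)
t=1.500: state=(0.612, 0.311, 0.077)
t=2.000: state=(0.343, 0.486, 0.171)
t=2.500: state=(0.161, 0.545, 0.294)
t=2.800: state=(0.102, 0.530, 0.369)
next step: t=2.820: state=(0.098, 0.528, 0.374) — R has crossed 0.37
linear interpolation between t=2.800 (0.36881) and t=2.820 (0.37372) → t≈2.805

t = 2.805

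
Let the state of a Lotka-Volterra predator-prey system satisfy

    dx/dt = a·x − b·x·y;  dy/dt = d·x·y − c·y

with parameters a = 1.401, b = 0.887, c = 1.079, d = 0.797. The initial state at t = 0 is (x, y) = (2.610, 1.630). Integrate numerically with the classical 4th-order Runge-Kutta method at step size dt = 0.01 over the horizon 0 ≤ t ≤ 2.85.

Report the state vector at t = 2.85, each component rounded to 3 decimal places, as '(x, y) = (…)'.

(x, y) = (0.664, 1.118)

t=0.000: state=(2.610, 1.630)
step 1 (dt=0.01): k1=(-0.117, 1.632), k2=(-0.136, 1.639), k3=(-0.136, 1.639), k4=(-0.155, 1.647); state += dt/6·(k1+2k2+2k3+k4)
t=0.010: state=(2.609, 1.646)
t=0.020: state=(2.607, 1.663)
t=0.030: state=(2.605, 1.680)
continuing one RK4 step at a time; state shown every 10 steps (Δt=0.1):
t=0.100: state=(2.579, 1.800)
t=0.200: state=(2.509, 1.980)
t=0.300: state=(2.402, 2.162)
t=0.400: state=(2.263, 2.338)
t=0.500: state=(2.101, 2.497)
t=0.600: state=(1.925, 2.632)
t=0.700: state=(1.745, 2.735)
t=0.800: state=(1.570, 2.802)
t=0.900: state=(1.406, 2.832)
t=1.000: state=(1.258, 2.826)
t=1.100: state=(1.128, 2.790)
t=1.200: state=(1.016, 2.728)
t=1.300: state=(0.921, 2.645)
t=1.400: state=(0.841, 2.547)
t=1.500: state=(0.776, 2.438)
t=1.600: state=(0.723, 2.324)
t=1.700: state=(0.680, 2.206)
t=1.800: state=(0.647, 2.087)
t=1.900: state=(0.621, 1.971)
t=2.000: state=(0.603, 1.858)
t=2.100: state=(0.591, 1.749)
t=2.200: state=(0.585, 1.645)
t=2.300: state=(0.584, 1.547)
t=2.400: state=(0.588, 1.456)
t=2.500: state=(0.597, 1.370)
t=2.600: state=(0.611, 1.290)
t=2.700: state=(0.629, 1.217)
t=2.800: state=(0.651, 1.150)
t=2.850: state=(0.664, 1.118)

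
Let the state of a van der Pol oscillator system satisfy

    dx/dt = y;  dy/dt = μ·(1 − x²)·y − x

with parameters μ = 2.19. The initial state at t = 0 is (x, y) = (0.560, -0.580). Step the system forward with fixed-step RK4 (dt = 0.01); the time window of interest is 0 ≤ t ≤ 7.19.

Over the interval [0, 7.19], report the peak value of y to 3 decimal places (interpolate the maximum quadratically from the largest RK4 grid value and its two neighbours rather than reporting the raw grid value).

max y = 4.050

t=0.000: state=(0.560, -0.580)
step 1 (dt=0.01): k1=(-0.580, -1.432), k2=(-0.587, -1.444), k3=(-0.587, -1.444), k4=(-0.594, -1.456); state += dt/6·(k1+2k2+2k3+k4)
t=0.010: state=(0.554, -0.594)
t=0.020: state=(0.548, -0.609)
t=0.030: state=(0.542, -0.624)
continuing one RK4 step at a time; state shown every 25 steps (Δt=0.25):
t=0.250: state=(0.363, -1.037)
t=0.500: state=(0.015, -1.814)
t=0.750: state=(-0.575, -2.904)
t=1.000: state=(-1.333, -2.733)
t=1.250: state=(-1.786, -0.898)
t=1.500: state=(-1.873, 0.015)
t=1.750: state=(-1.832, 0.261)
t=2.000: state=(-1.756, 0.339)
t=2.250: state=(-1.665, 0.384)
t=2.500: state=(-1.564, 0.430)
t=2.750: state=(-1.449, 0.489)
t=3.000: state=(-1.317, 0.571)
t=3.250: state=(-1.160, 0.696)
t=3.500: state=(-0.962, 0.907)
t=3.750: state=(-0.692, 1.298)
t=4.000: state=(-0.280, 2.102)
t=4.250: state=(0.417, 3.549)
t=4.500: state=(1.386, 3.555)
t=4.750: state=(1.940, 0.951)
t=5.000: state=(2.020, -0.060)
t=5.250: state=(1.974, -0.258)
t=5.500: state=(1.902, -0.309)
t=5.750: state=(1.821, -0.338)
t=6.000: state=(1.733, -0.366)
t=6.250: state=(1.637, -0.402)
t=6.500: state=(1.531, -0.448)
t=6.750: state=(1.412, -0.511)
t=7.000: state=(1.274, -0.603)
t=7.190: state=(1.150, -0.706)
largest grid value and its neighbours: y(4.380)=4.04822, y(4.390)=4.04931, y(4.400)=4.04309
parabola through these three points peaks at t≈4.386 with y≈4.04976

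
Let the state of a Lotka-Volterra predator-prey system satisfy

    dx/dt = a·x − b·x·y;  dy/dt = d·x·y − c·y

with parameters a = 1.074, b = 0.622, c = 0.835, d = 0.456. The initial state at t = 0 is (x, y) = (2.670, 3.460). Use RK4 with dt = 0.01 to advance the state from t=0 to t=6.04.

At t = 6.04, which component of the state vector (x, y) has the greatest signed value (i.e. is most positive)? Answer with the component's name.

t=0.000: state=(2.670, 3.460)
step 1 (dt=0.01): k1=(-2.879, 1.324), k2=(-2.874, 1.303), k3=(-2.874, 1.303), k4=(-2.869, 1.283); state += dt/6·(k1+2k2+2k3+k4)
t=0.010: state=(2.641, 3.473)
t=0.020: state=(2.613, 3.486)
t=0.030: state=(2.584, 3.498)
continuing one RK4 step at a time; state shown every 20 steps (Δt=0.2):
t=0.200: state=(2.124, 3.641)
t=0.400: state=(1.669, 3.660)
t=0.600: state=(1.320, 3.547)
t=0.800: state=(1.065, 3.344)
t=1.000: state=(0.885, 3.092)
t=1.200: state=(0.759, 2.819)
t=1.400: state=(0.674, 2.546)
t=1.600: state=(0.619, 2.285)
t=1.800: state=(0.586, 2.042)
t=2.000: state=(0.572, 1.821)
t=2.200: state=(0.572, 1.624)
t=2.400: state=(0.586, 1.448)
t=2.600: state=(0.613, 1.294)
t=2.800: state=(0.652, 1.160)
t=3.000: state=(0.705, 1.044)
t=3.200: state=(0.772, 0.945)
t=3.400: state=(0.856, 0.861)
t=3.600: state=(0.957, 0.791)
t=3.800: state=(1.079, 0.735)
t=4.000: state=(1.224, 0.691)
t=4.200: state=(1.396, 0.658)
t=4.400: state=(1.596, 0.638)
t=4.600: state=(1.829, 0.631)
t=4.800: state=(2.095, 0.639)
t=5.000: state=(2.396, 0.663)
t=5.200: state=(2.727, 0.709)
t=5.400: state=(3.083, 0.782)
t=5.600: state=(3.445, 0.891)
t=5.800: state=(3.788, 1.049)
t=6.000: state=(4.068, 1.270)
t=6.040: state=(4.112, 1.324)
compare at T: x=4.112, y=1.324

largest component: x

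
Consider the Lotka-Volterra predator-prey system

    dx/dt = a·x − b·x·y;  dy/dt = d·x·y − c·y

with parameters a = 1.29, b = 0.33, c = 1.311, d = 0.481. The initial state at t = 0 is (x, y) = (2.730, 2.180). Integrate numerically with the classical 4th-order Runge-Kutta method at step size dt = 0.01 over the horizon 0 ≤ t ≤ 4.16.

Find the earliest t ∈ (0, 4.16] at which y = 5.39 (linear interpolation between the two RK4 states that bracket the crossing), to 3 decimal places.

t = 1.652

t=0.000: state=(2.730, 2.180)
step 1 (dt=0.01): k1=(1.558, 0.005), k2=(1.562, 0.013), k3=(1.562, 0.013), k4=(1.567, 0.021); state += dt/6·(k1+2k2+2k3+k4)
t=0.010: state=(2.746, 2.180)
t=0.020: state=(2.761, 2.180)
t=0.030: state=(2.777, 2.181)
continuing one RK4 step at a time; state shown every 20 steps (Δt=0.2):
t=0.200: state=(3.058, 2.215)
t=0.400: state=(3.408, 2.326)
t=0.600: state=(3.761, 2.526)
t=0.800: state=(4.081, 2.835)
t=1.000: state=(4.322, 3.271)
t=1.200: state=(4.427, 3.838)
t=1.400: state=(4.352, 4.511)
t=1.600: state=(4.086, 5.216)
t=1.650: state=(3.993, 5.383)
next step: t=1.660: state=(3.974, 5.416) — y has crossed 5.39
linear interpolation between t=1.650 (5.38331) and t=1.660 (5.41598) → t≈1.652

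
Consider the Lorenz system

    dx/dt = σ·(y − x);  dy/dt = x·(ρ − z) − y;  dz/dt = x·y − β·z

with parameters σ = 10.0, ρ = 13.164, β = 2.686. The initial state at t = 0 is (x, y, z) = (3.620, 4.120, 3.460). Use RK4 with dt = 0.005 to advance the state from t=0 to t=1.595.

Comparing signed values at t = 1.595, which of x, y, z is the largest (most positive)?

largest component: z

t=0.000: state=(3.620, 4.120, 3.460)
step 1 (dt=0.005): k1=(5.000, 31.008, 5.621), k2=(5.650, 31.001, 5.916), k3=(5.634, 31.014, 5.921), k4=(6.269, 31.019, 6.223); state += dt/6·(k1+2k2+2k3+k4)
t=0.005: state=(3.648, 4.275, 3.490)
t=0.010: state=(3.683, 4.430, 3.522)
t=0.015: state=(3.723, 4.586, 3.558)
continuing one RK4 step at a time; state shown every 20 steps (Δt=0.1):
t=0.100: state=(5.119, 7.403, 4.845)
t=0.200: state=(7.804, 10.595, 8.979)
t=0.300: state=(9.736, 10.249, 15.458)
t=0.400: state=(8.387, 5.493, 18.324)
t=0.500: state=(5.162, 2.158, 16.134)
t=0.600: state=(2.904, 1.412, 12.896)
t=0.700: state=(2.021, 1.643, 10.165)
t=0.800: state=(1.987, 2.249, 8.101)
t=0.900: state=(2.499, 3.262, 6.728)
t=1.000: state=(3.541, 4.880, 6.219)
t=1.100: state=(5.195, 7.146, 7.081)
t=1.200: state=(7.260, 9.251, 10.028)
t=1.300: state=(8.616, 9.038, 14.357)
t=1.400: state=(7.860, 6.071, 16.601)
t=1.500: state=(5.692, 3.497, 15.448)
t=1.595: state=(3.983, 2.660, 13.149)
compare at T: x=3.983, y=2.660, z=13.149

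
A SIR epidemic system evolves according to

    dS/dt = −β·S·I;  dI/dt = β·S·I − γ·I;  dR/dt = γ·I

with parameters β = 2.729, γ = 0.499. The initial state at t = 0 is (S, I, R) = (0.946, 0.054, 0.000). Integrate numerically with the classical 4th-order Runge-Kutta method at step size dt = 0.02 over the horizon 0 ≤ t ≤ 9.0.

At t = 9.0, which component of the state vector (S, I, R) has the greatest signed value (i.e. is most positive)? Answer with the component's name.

t=0.000: state=(0.946, 0.054, 0.000)
step 1 (dt=0.02): k1=(-0.139, 0.112, 0.027), k2=(-0.142, 0.115, 0.028), k3=(-0.142, 0.115, 0.028), k4=(-0.145, 0.117, 0.028); state += dt/6·(k1+2k2+2k3+k4)
t=0.020: state=(0.943, 0.056, 0.001)
t=0.040: state=(0.940, 0.059, 0.001)
t=0.060: state=(0.937, 0.061, 0.002)
continuing one RK4 step at a time; state shown every 25 steps (Δt=0.5):
t=0.500: state=(0.834, 0.143, 0.023)
t=1.000: state=(0.618, 0.304, 0.078)
t=1.500: state=(0.364, 0.461, 0.175)
t=2.000: state=(0.184, 0.517, 0.299)
t=2.500: state=(0.093, 0.482, 0.425)
t=3.000: state=(0.050, 0.413, 0.537)
t=3.500: state=(0.030, 0.339, 0.631)
t=4.000: state=(0.020, 0.273, 0.707)
t=4.500: state=(0.014, 0.218, 0.768)
t=5.000: state=(0.011, 0.173, 0.816)
t=5.500: state=(0.009, 0.136, 0.855)
t=6.000: state=(0.007, 0.107, 0.885)
t=6.500: state=(0.007, 0.085, 0.909)
t=7.000: state=(0.006, 0.066, 0.928)
t=7.500: state=(0.005, 0.052, 0.942)
t=8.000: state=(0.005, 0.041, 0.954)
t=8.500: state=(0.005, 0.032, 0.963)
t=9.000: state=(0.005, 0.025, 0.970)
compare at T: S=0.005, I=0.025, R=0.970

largest component: R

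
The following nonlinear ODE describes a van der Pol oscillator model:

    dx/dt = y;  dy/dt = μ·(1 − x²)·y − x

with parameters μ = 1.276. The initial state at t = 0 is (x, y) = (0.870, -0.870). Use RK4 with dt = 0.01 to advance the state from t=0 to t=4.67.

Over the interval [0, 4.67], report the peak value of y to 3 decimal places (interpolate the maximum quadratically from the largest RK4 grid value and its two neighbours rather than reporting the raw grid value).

max y = 2.968

t=0.000: state=(0.870, -0.870)
step 1 (dt=0.01): k1=(-0.870, -1.140), k2=(-0.876, -1.146), k3=(-0.876, -1.146), k4=(-0.881, -1.152); state += dt/6·(k1+2k2+2k3+k4)
t=0.010: state=(0.861, -0.881)
t=0.020: state=(0.852, -0.893)
t=0.030: state=(0.843, -0.905)
continuing one RK4 step at a time; state shown every 20 steps (Δt=0.2):
t=0.200: state=(0.671, -1.127)
t=0.400: state=(0.414, -1.467)
t=0.600: state=(0.077, -1.917)
t=0.800: state=(-0.358, -2.426)
t=1.000: state=(-0.878, -2.699)
t=1.200: state=(-1.389, -2.271)
t=1.400: state=(-1.747, -1.281)
t=1.600: state=(-1.912, -0.421)
t=1.800: state=(-1.941, 0.069)
t=2.000: state=(-1.900, 0.313)
t=2.200: state=(-1.823, 0.444)
t=2.400: state=(-1.725, 0.531)
t=2.600: state=(-1.612, 0.606)
t=2.800: state=(-1.483, 0.686)
t=3.000: state=(-1.336, 0.783)
t=3.200: state=(-1.168, 0.911)
t=3.400: state=(-0.969, 1.089)
t=3.600: state=(-0.727, 1.345)
t=3.800: state=(-0.423, 1.718)
t=4.000: state=(-0.030, 2.234)
t=4.200: state=(0.474, 2.789)
t=4.400: state=(1.058, 2.923)
t=4.600: state=(1.580, 2.149)
t=4.670: state=(1.716, 1.736)
largest grid value and its neighbours: y(4.330)=2.96736, y(4.340)=2.96815, y(4.350)=2.96667
parabola through these three points peaks at t≈4.338 with y≈2.96818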